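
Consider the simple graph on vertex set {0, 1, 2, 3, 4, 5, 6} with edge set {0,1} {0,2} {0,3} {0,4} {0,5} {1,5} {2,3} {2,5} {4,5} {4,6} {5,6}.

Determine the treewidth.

A width-2 tree decomposition is:
Bags: B1 = {0, 1, 5}  B2 = {0, 4, 5}  B3 = {0, 2, 5}  B4 = {4, 5, 6}  B5 = {0, 2, 3}
Tree: B1–B2, B2–B3, B2–B4, B3–B5
The largest bag has 3 vertices, giving width 2; this decomposition certifies tw(G) ≤ 2. On the other hand G contains the 3-clique {0, 2, 3}. A clique must lie in a single bag of any decomposition, so no decomposition can have width below 2. The upper and lower bounds meet at 2, so that is the treewidth.

2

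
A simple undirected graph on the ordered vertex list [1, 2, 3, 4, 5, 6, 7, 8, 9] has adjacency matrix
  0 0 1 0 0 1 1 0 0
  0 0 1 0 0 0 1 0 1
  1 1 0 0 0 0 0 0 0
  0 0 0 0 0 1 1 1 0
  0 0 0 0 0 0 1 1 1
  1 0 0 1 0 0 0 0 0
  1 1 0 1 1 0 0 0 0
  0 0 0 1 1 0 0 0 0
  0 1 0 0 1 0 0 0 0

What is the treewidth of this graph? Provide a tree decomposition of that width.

The largest bag has 4 vertices, giving width 3; this decomposition certifies tw(G) ≤ 3. For the lower bound: the 4 vertex sets {4,6,8}, {1}, {7}, {2,3,5,9} are disjoint, each induces a connected subgraph, and every pair is joined by at least one edge of G. Contracting each set to a single vertex therefore yields K_{4} as a minor, and since treewidth is minor-monotone, tw(G) ≥ tw(K_{4}) = 3. The upper and lower bounds meet at 3, so that is the treewidth.

Treewidth 3.
Bags: B1 = {1, 4, 6, 8}  B2 = {1, 4, 7, 8}  B3 = {1, 5, 7, 8}  B4 = {1, 3, 5, 7}  B5 = {2, 3, 5, 7}  B6 = {2, 3, 5, 9}
Tree: B1–B2, B2–B3, B3–B4, B4–B5, B5–B6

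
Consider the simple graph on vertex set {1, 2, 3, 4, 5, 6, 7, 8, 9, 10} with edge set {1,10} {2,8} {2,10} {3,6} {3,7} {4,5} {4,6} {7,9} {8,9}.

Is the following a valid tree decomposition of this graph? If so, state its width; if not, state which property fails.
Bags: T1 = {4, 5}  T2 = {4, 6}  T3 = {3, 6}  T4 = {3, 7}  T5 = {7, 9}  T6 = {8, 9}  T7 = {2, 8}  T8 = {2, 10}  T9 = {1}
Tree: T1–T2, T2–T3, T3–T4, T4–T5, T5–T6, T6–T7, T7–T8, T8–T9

No — edge (10,1) lies in no bag.

A tree decomposition must satisfy three properties: every vertex lies in some bag; for every edge, both endpoints lie together in some bag; and for every vertex, the bags containing it form a connected subtree. Here edge (10,1) lies in no bag, so the decomposition is invalid.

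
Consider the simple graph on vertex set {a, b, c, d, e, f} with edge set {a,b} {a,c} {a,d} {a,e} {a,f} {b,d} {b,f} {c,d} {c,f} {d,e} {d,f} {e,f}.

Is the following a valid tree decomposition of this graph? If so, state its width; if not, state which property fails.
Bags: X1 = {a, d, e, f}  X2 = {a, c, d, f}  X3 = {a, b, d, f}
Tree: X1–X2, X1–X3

Yes; width 3.

Vertex coverage: the bags together contain {a, b, c, d, e, f}, the full vertex set. Edge coverage: each edge of G has both endpoints in at least one bag. Running intersection: for every vertex, the bags containing it form a connected subtree. All three properties hold, so this is a valid tree decomposition of width max|bag| − 1 = 3, and hence tw(G) ≤ 3.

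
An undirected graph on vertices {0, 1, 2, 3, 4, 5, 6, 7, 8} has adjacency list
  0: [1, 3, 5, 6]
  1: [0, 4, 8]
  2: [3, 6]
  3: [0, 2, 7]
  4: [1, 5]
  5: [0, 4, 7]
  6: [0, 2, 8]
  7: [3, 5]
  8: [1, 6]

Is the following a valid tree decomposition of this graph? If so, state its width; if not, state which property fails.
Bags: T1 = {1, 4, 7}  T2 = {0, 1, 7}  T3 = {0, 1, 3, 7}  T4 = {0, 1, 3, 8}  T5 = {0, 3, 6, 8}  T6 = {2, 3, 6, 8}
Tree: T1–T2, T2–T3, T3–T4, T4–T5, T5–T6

A tree decomposition must satisfy three properties: every vertex lies in some bag; for every edge, both endpoints lie together in some bag; and for every vertex, the bags containing it form a connected subtree. Here vertex 5 appears in no bag, so the decomposition is invalid.

No — vertex 5 appears in no bag.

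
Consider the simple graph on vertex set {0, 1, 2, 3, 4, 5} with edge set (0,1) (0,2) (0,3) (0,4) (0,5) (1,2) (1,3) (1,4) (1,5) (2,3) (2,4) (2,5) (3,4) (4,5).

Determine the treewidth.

4

A width-4 tree decomposition is:
Bags: B1 = {0, 1, 2, 4, 5}  B2 = {0, 1, 2, 3, 4}
Tree: B1–B2
Every bag has size at most 5, so the width is 5 − 1 = 4 and tw(G) ≤ 4. For the lower bound, the 5 vertices {0, 1, 2, 3, 4} are pairwise adjacent, and any tree decomposition puts a clique entirely inside one bag — forcing width ≥ 4. The upper and lower bounds meet at 4, so that is the treewidth.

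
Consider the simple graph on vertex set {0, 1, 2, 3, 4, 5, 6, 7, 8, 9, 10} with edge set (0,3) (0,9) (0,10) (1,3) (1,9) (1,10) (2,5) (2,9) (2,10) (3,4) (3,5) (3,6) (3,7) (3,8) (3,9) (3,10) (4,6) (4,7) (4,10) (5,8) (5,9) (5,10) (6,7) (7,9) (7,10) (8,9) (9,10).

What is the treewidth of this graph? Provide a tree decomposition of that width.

Treewidth 3.
Bags: B1 = {3, 7, 9, 10}  B2 = {0, 3, 9, 10}  B3 = {1, 3, 9, 10}  B4 = {3, 5, 9, 10}  B5 = {3, 4, 7, 10}  B6 = {3, 4, 6, 7}  B7 = {2, 5, 9, 10}  B8 = {3, 5, 8, 9}
Tree: B1–B2, B1–B3, B1–B4, B1–B5, B5–B6, B4–B7, B4–B8

The largest bag has 4 vertices, giving width 3; this decomposition certifies tw(G) ≤ 3. On the other hand G contains the 4-clique {2, 5, 9, 10}. A clique must lie in a single bag of any decomposition, so no decomposition can have width below 3. Combining the bounds, tw(G) = 3.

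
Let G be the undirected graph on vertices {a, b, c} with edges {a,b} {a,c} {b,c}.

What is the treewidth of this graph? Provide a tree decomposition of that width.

A single bag containing all 3 vertices is trivially a valid decomposition of width 2. Conversely, {a, b, c} is a clique of size 3, and the vertices of any clique must share a bag in every tree decomposition; so some bag has ≥ 3 vertices and tw(G) ≥ 2. The upper and lower bounds meet at 2, so that is the treewidth.

Treewidth 2.
One such decomposition:
Bags: B1 = {a, b, c}
Tree: (single bag)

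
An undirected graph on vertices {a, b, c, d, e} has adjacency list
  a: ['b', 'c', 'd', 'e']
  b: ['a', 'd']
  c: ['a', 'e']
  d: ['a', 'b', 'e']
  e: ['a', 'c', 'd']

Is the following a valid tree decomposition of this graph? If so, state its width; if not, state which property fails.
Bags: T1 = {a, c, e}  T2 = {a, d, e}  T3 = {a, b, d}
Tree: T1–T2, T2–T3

Vertex coverage: the bags together contain {a, b, c, d, e}, the full vertex set. Edge coverage: each edge of G has both endpoints in at least one bag. Running intersection: for every vertex, the bags containing it form a connected subtree. All three properties hold, so this is a valid tree decomposition of width max|bag| − 1 = 2, and hence tw(G) ≤ 2.

Yes; width 2.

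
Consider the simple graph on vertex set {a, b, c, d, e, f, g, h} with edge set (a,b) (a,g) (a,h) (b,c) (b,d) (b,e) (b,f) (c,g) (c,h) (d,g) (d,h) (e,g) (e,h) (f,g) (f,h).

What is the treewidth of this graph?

3

A width-3 tree decomposition is:
Bags: B1 = {b, f, g, h}  B2 = {b, d, g, h}  B3 = {b, c, g, h}  B4 = {b, e, g, h}  B5 = {a, b, g, h}
Tree: B1–B2, B2–B3, B3–B4, B4–B5
Every bag has size at most 4, so the width is 4 − 1 = 3 and tw(G) ≤ 3. For the lower bound: the 4 vertex sets {f,g}, {d,h}, {b}, {c} are disjoint, each induces a connected subgraph, and every pair is joined by at least one edge of G. Contracting each set to a single vertex therefore yields K_{4} as a minor, and since treewidth is minor-monotone, tw(G) ≥ tw(K_{4}) = 3. The upper and lower bounds meet at 3, so that is the treewidth.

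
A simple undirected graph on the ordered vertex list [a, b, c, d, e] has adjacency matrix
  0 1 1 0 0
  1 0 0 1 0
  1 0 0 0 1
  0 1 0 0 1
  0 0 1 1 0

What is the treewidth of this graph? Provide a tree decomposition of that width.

The largest bag has 3 vertices, giving width 2; this decomposition certifies tw(G) ≤ 2. For the lower bound, G contains the cycle a–b–d–e–c–a, so G is not a forest; only forests have treewidth ≤ 1, hence tw(G) ≥ 2. Combining the bounds, tw(G) = 2.

Treewidth 2.
One optimal decomposition is:
Bags: B1 = {a, b, d}  B2 = {a, d, e}  B3 = {a, c, e}
Tree: B1–B2, B2–B3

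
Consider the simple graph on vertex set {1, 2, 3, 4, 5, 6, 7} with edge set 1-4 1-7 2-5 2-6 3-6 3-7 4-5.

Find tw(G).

2

A width-2 tree decomposition is:
Bags: B1 = {2, 5, 6}  B2 = {4, 5, 6}  B3 = {1, 4, 6}  B4 = {1, 6, 7}  B5 = {3, 6, 7}
Tree: B1–B2, B2–B3, B3–B4, B4–B5
Each bag holds 3 vertices, so the decomposition has width 2, which upper-bounds the treewidth. The edges 6–2–5–4–1–7–3–6 form a cycle, so G is not a tree and its treewidth is at least 2. Hence tw(G) = 2 exactly.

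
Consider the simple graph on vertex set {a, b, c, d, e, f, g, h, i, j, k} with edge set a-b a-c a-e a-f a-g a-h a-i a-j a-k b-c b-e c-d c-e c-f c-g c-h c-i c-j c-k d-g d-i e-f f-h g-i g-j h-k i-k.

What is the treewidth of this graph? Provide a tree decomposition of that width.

Treewidth 3.
One optimal decomposition is:
Bags: B1 = {a, c, g, i}  B2 = {a, c, g, j}  B3 = {a, c, i, k}  B4 = {a, c, h, k}  B5 = {a, c, f, h}  B6 = {a, c, e, f}  B7 = {a, b, c, e}  B8 = {c, d, g, i}
Tree: B1–B2, B1–B3, B3–B4, B4–B5, B5–B6, B6–B7, B1–B8

The largest bag has 4 vertices, giving width 3; this decomposition certifies tw(G) ≤ 3. On the other hand G contains the 4-clique {c, d, g, i}. A clique must lie in a single bag of any decomposition, so no decomposition can have width below 3. Hence tw(G) = 3 exactly.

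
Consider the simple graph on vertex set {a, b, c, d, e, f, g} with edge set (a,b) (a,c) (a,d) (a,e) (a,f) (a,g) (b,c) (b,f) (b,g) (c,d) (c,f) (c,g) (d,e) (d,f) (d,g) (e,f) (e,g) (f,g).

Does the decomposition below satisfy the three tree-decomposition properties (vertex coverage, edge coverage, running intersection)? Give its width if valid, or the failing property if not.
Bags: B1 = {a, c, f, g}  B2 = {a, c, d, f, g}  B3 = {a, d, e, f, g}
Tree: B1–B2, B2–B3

No — vertex b appears in no bag.

A tree decomposition must satisfy three properties: every vertex lies in some bag; for every edge, both endpoints lie together in some bag; and for every vertex, the bags containing it form a connected subtree. Here vertex b appears in no bag, so the decomposition is invalid.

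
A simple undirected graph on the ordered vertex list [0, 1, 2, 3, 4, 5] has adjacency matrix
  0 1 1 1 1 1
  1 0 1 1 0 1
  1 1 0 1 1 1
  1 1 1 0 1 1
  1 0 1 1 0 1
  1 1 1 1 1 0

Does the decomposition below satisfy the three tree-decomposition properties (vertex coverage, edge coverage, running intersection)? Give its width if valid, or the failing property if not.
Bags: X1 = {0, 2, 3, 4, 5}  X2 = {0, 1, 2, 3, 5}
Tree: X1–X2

Every vertex of G appears in some bag (union = {0, 1, 2, 3, 4, 5}); every edge is covered by a bag; and for each vertex v the set of bags containing v is connected in the bag tree. The decomposition is therefore valid. The largest bag has 5 vertices, so the width is 4.

Yes; width 4.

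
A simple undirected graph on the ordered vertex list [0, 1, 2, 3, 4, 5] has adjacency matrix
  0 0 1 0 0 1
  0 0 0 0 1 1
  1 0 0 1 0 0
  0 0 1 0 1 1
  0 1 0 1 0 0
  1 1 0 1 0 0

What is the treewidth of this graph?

A width-2 tree decomposition is:
Bags: B1 = {0, 2, 5}  B2 = {2, 3, 5}  B3 = {1, 3, 5}  B4 = {1, 3, 4}
Tree: B1–B2, B2–B3, B3–B4
The largest bag has 3 vertices, giving width 2; this decomposition certifies tw(G) ≤ 2. Since 0–2–3–5–0 is a cycle in G, G is not acyclic. Forests are exactly the graphs of treewidth ≤ 1, so tw(G) ≥ 2. The upper and lower bounds meet at 2, so that is the treewidth.

2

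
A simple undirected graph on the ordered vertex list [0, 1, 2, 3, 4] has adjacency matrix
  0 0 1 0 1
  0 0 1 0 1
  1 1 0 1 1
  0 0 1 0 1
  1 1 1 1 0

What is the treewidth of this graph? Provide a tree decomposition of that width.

Each bag holds 3 vertices, so the decomposition has width 2, which upper-bounds the treewidth. For the lower bound, the 3 vertices {0, 2, 4} are pairwise adjacent, and any tree decomposition puts a clique entirely inside one bag — forcing width ≥ 2. The upper and lower bounds meet at 2, so that is the treewidth.

Treewidth 2.
Bags: B1 = {2, 3, 4}  B2 = {1, 2, 4}  B3 = {0, 2, 4}
Tree: B1–B2, B2–B3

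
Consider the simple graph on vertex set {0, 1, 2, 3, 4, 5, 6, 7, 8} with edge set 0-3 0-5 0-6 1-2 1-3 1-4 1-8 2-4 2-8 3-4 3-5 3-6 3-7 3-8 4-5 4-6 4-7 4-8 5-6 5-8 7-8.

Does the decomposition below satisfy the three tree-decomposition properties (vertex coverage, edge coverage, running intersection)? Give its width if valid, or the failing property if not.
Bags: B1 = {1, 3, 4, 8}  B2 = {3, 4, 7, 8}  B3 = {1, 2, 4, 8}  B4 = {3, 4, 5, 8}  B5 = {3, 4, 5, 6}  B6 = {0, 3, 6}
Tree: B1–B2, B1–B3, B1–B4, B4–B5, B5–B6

No — edge (5,0) lies in no bag.

A tree decomposition must satisfy three properties: every vertex lies in some bag; for every edge, both endpoints lie together in some bag; and for every vertex, the bags containing it form a connected subtree. Here edge (5,0) lies in no bag, so the decomposition is invalid.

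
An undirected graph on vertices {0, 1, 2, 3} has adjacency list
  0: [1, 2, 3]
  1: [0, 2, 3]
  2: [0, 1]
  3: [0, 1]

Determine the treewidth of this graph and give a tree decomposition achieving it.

Treewidth 2.
One such decomposition:
Bags: B1 = {0, 1, 3}  B2 = {0, 1, 2}
Tree: B1–B2

Every bag has size at most 3, so the width is 3 − 1 = 2 and tw(G) ≤ 2. Conversely, {0, 1, 2} is a clique of size 3, and the vertices of any clique must share a bag in every tree decomposition; so some bag has ≥ 3 vertices and tw(G) ≥ 2. The upper and lower bounds meet at 2, so that is the treewidth.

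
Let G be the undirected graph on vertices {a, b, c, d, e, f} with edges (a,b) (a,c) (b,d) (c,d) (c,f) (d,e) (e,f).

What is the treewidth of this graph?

A width-2 tree decomposition is:
Bags: B1 = {c, e, f}  B2 = {c, d, e}  B3 = {a, c, d}  B4 = {a, b, d}
Tree: B1–B2, B2–B3, B3–B4
Every bag has size at most 3, so the width is 3 − 1 = 2 and tw(G) ≤ 2. The edges f–e–d–c–f form a cycle, so G is not a tree and its treewidth is at least 2. Combining the bounds, tw(G) = 2.

2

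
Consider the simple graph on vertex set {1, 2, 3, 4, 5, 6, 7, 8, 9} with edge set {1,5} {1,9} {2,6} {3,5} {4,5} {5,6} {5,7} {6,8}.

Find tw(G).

A width-1 tree decomposition is:
Bags: B1 = {1, 5}  B2 = {4, 5}  B3 = {5, 6}  B4 = {3, 5}  B5 = {6, 8}  B6 = {5, 7}  B7 = {2, 6}  B8 = {1, 9}
Tree: B1–B2, B1–B3, B2–B4, B3–B5, B3–B6, B5–B7, B1–B8
Every bag has size at most 2, so the width is 2 − 1 = 1 and tw(G) ≤ 1. Since G has at least one edge (e.g. 5–1), it is not an edgeless graph, so tw(G) ≥ 1. The upper and lower bounds meet at 1, so that is the treewidth.

1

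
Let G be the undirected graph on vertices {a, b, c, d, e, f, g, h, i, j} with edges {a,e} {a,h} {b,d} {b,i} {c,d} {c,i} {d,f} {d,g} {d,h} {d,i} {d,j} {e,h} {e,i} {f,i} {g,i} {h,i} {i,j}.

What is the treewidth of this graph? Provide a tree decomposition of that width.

Treewidth 2.
Bags: B1 = {d, h, i}  B2 = {e, h, i}  B3 = {d, g, i}  B4 = {d, i, j}  B5 = {d, f, i}  B6 = {a, e, h}  B7 = {b, d, i}  B8 = {c, d, i}
Tree: B1–B2, B1–B3, B1–B4, B1–B5, B2–B6, B1–B7, B4–B8

Every bag has size at most 3, so the width is 3 − 1 = 2 and tw(G) ≤ 2. Conversely, {a, e, h} is a clique of size 3, and the vertices of any clique must share a bag in every tree decomposition; so some bag has ≥ 3 vertices and tw(G) ≥ 2. Therefore the treewidth is 2.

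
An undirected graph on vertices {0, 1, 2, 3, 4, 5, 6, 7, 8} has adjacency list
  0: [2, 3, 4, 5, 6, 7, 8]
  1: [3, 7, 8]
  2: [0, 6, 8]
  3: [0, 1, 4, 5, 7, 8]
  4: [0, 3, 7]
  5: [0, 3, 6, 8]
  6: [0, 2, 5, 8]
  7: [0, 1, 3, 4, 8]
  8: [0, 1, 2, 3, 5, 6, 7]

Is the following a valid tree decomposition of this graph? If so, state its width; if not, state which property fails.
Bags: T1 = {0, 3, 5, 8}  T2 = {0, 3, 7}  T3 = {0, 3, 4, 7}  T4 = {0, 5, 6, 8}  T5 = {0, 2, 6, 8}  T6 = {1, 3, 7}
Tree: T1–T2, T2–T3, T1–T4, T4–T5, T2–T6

A tree decomposition must satisfy three properties: every vertex lies in some bag; for every edge, both endpoints lie together in some bag; and for every vertex, the bags containing it form a connected subtree. Here edge (8,7) lies in no bag, so the decomposition is invalid.

No — edge (8,7) lies in no bag.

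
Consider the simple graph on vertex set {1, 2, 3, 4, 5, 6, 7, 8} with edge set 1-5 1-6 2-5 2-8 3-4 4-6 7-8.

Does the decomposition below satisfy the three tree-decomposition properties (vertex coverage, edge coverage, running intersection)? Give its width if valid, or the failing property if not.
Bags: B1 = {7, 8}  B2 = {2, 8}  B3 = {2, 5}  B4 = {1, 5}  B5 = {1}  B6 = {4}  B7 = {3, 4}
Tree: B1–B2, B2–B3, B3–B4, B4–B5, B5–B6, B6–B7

No — vertex 6 appears in no bag.

A tree decomposition must satisfy three properties: every vertex lies in some bag; for every edge, both endpoints lie together in some bag; and for every vertex, the bags containing it form a connected subtree. Here vertex 6 appears in no bag, so the decomposition is invalid.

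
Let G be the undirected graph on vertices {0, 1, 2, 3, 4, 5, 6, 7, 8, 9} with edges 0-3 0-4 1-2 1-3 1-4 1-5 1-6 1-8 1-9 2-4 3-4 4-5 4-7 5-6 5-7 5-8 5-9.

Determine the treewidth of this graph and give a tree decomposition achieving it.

Treewidth 2.
One optimal decomposition is:
Bags: B1 = {1, 5, 6}  B2 = {1, 4, 5}  B3 = {4, 5, 7}  B4 = {1, 3, 4}  B5 = {1, 5, 8}  B6 = {0, 3, 4}  B7 = {1, 2, 4}  B8 = {1, 5, 9}
Tree: B1–B2, B2–B3, B2–B4, B2–B5, B4–B6, B4–B7, B2–B8

Each bag holds 3 vertices, so the decomposition has width 2, which upper-bounds the treewidth. On the other hand G contains the 3-clique {0, 3, 4}. A clique must lie in a single bag of any decomposition, so no decomposition can have width below 2. The upper and lower bounds meet at 2, so that is the treewidth.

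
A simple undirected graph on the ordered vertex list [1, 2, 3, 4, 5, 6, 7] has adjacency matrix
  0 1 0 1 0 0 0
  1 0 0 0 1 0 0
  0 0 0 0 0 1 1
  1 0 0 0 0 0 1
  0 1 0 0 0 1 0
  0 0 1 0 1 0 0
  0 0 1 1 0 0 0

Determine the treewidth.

2

A width-2 tree decomposition is:
Bags: B1 = {3, 6, 7}  B2 = {4, 6, 7}  B3 = {1, 4, 6}  B4 = {1, 2, 6}  B5 = {2, 5, 6}
Tree: B1–B2, B2–B3, B3–B4, B4–B5
The largest bag has 3 vertices, giving width 2; this decomposition certifies tw(G) ≤ 2. For the lower bound, G contains the cycle 6–3–7–4–1–2–5–6, so G is not a forest; only forests have treewidth ≤ 1, hence tw(G) ≥ 2. Hence tw(G) = 2 exactly.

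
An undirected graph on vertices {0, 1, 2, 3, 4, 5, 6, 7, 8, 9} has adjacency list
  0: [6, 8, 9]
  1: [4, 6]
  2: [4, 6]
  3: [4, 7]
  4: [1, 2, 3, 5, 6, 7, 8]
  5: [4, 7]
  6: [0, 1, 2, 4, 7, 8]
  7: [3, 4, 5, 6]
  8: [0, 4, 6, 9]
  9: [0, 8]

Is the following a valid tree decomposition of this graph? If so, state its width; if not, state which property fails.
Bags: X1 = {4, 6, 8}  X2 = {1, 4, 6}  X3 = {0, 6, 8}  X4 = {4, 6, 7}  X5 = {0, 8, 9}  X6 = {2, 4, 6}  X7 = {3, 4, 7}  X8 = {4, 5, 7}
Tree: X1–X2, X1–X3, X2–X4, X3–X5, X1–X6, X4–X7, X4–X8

Yes; width 2.

Checking the three conditions: (i) the bags cover all of {0, 1, 2, 3, 4, 5, 6, 7, 8, 9}; (ii) for each edge, some bag contains both endpoints; (iii) the bags containing any fixed vertex form a subtree. All hold, so the decomposition is valid with width 3 − 1 = 2.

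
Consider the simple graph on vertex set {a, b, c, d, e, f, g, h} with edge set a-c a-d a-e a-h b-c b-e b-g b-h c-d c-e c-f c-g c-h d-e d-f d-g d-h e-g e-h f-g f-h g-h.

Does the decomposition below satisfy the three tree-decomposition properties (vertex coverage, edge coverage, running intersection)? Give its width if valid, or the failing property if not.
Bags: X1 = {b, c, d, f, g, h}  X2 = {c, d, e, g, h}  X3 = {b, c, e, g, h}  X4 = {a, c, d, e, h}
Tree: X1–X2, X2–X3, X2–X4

A tree decomposition must satisfy three properties: every vertex lies in some bag; for every edge, both endpoints lie together in some bag; and for every vertex, the bags containing it form a connected subtree. Here bags containing vertex b are not connected in the tree, so the decomposition is invalid.

No — bags containing vertex b are not connected in the tree.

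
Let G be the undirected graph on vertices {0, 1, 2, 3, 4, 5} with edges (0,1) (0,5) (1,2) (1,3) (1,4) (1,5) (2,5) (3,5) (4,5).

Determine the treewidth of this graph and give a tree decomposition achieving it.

The largest bag has 3 vertices, giving width 2; this decomposition certifies tw(G) ≤ 2. On the other hand G contains the 3-clique {0, 1, 5}. A clique must lie in a single bag of any decomposition, so no decomposition can have width below 2. Combining the bounds, tw(G) = 2.

Treewidth 2.
Bags: B1 = {0, 1, 5}  B2 = {1, 4, 5}  B3 = {1, 3, 5}  B4 = {1, 2, 5}
Tree: B1–B2, B1–B3, B3–B4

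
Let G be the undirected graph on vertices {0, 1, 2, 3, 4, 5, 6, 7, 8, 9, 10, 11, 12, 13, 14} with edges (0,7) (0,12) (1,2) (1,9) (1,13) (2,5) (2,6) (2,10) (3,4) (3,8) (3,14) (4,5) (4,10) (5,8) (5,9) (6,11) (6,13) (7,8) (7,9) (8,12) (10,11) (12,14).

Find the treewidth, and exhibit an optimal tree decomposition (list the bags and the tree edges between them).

Treewidth 3.
One optimal decomposition is:
Bags: B1 = {6, 10, 11, 13}  B2 = {2, 6, 10, 13}  B3 = {1, 2, 10, 13}  B4 = {1, 2, 4, 10}  B5 = {1, 2, 4, 5}  B6 = {1, 4, 5, 9}  B7 = {3, 4, 5, 9}  B8 = {3, 5, 8, 9}  B9 = {3, 7, 8, 9}  B10 = {3, 7, 8, 14}  B11 = {7, 8, 12, 14}  B12 = {0, 7, 12, 14}
Tree: B1–B2, B2–B3, B3–B4, B4–B5, B5–B6, B6–B7, B7–B8, B8–B9, B9–B10, B10–B11, B11–B12

The largest bag has 4 vertices, giving width 3; this decomposition certifies tw(G) ≤ 3. For the lower bound: the 4 vertex sets {6,11,13}, {10}, {2}, {1,4,5,9} are disjoint, each induces a connected subgraph, and every pair is joined by at least one edge of G. Contracting each set to a single vertex therefore yields K_{4} as a minor, and since treewidth is minor-monotone, tw(G) ≥ tw(K_{4}) = 3. Hence tw(G) = 3 exactly.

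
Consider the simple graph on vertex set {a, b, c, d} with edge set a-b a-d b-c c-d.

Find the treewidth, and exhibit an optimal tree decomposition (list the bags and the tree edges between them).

Treewidth 2.
Bags: B1 = {b, c, d}  B2 = {a, b, d}
Tree: B1–B2

The largest bag has 3 vertices, giving width 2; this decomposition certifies tw(G) ≤ 2. The edges b–c–d–a–b form a cycle, so G is not a tree and its treewidth is at least 2. The upper and lower bounds meet at 2, so that is the treewidth.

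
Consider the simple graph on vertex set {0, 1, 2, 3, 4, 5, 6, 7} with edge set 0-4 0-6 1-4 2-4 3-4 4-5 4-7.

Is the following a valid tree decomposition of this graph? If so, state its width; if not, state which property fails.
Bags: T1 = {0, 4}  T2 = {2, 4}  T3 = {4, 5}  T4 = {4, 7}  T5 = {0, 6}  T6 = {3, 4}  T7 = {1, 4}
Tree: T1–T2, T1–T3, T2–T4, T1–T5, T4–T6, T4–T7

Yes; width 1.

Every vertex of G appears in some bag (union = {0, 1, 2, 3, 4, 5, 6, 7}); every edge is covered by a bag; and for each vertex v the set of bags containing v is connected in the bag tree. The decomposition is therefore valid. The largest bag has 2 vertices, so the width is 1.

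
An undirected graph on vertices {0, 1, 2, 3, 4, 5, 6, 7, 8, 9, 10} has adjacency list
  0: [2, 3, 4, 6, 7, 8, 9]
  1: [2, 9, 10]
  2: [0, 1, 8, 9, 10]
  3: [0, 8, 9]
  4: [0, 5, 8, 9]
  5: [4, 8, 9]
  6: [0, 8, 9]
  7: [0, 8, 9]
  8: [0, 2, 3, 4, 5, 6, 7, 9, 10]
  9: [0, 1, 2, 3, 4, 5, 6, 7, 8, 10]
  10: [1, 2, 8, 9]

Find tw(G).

A width-3 tree decomposition is:
Bags: B1 = {0, 3, 8, 9}  B2 = {0, 2, 8, 9}  B3 = {0, 4, 8, 9}  B4 = {2, 8, 9, 10}  B5 = {0, 6, 8, 9}  B6 = {4, 5, 8, 9}  B7 = {1, 2, 9, 10}  B8 = {0, 7, 8, 9}
Tree: B1–B2, B1–B3, B2–B4, B3–B5, B3–B6, B4–B7, B1–B8
Every bag has size at most 4, so the width is 4 − 1 = 3 and tw(G) ≤ 3. Conversely, {0, 2, 8, 9} is a clique of size 4, and the vertices of any clique must share a bag in every tree decomposition; so some bag has ≥ 4 vertices and tw(G) ≥ 3. Therefore the treewidth is 3.

3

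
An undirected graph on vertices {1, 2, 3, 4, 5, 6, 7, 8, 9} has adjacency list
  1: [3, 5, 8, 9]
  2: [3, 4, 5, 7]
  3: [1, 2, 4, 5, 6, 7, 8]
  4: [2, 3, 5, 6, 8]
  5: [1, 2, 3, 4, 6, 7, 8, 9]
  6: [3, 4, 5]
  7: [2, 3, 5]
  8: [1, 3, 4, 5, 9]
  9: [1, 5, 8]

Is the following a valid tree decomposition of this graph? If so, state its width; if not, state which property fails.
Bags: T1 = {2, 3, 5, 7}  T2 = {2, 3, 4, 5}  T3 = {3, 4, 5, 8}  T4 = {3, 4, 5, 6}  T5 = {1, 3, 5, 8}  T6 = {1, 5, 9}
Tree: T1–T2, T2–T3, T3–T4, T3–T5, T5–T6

A tree decomposition must satisfy three properties: every vertex lies in some bag; for every edge, both endpoints lie together in some bag; and for every vertex, the bags containing it form a connected subtree. Here edge (8,9) lies in no bag, so the decomposition is invalid.

No — edge (8,9) lies in no bag.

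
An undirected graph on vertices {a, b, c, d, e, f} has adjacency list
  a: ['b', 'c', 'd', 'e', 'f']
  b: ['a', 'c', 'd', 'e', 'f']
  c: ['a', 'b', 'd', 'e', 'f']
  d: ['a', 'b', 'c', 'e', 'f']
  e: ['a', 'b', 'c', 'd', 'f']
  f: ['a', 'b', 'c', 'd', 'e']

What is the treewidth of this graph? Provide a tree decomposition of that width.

With just one bag of size 6, the width is 6 − 1 = 5, so tw(G) ≤ 5. For the lower bound, the 6 vertices {a, b, c, d, e, f} are pairwise adjacent, and any tree decomposition puts a clique entirely inside one bag — forcing width ≥ 5. Hence tw(G) = 5 exactly.

Treewidth 5.
One such decomposition:
Bags: B1 = {a, b, c, d, e, f}
Tree: (single bag)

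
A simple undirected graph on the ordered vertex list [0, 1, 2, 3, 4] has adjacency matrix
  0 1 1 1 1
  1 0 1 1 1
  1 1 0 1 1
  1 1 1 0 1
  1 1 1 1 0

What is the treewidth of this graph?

A width-4 tree decomposition is:
Bags: B1 = {0, 1, 2, 3, 4}
Tree: (single bag)
A single bag containing all 5 vertices is trivially a valid decomposition of width 4. Conversely, {0, 1, 2, 3, 4} is a clique of size 5, and the vertices of any clique must share a bag in every tree decomposition; so some bag has ≥ 5 vertices and tw(G) ≥ 4. Hence tw(G) = 4 exactly.

4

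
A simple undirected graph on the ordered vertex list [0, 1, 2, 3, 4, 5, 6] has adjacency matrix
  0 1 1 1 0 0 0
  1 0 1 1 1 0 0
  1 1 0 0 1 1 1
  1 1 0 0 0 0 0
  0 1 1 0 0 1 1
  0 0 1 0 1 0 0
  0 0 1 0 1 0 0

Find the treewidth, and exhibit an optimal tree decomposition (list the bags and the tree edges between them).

Each bag holds 3 vertices, so the decomposition has width 2, which upper-bounds the treewidth. Conversely, {0, 1, 2} is a clique of size 3, and the vertices of any clique must share a bag in every tree decomposition; so some bag has ≥ 3 vertices and tw(G) ≥ 2. Therefore the treewidth is 2.

Treewidth 2.
Bags: B1 = {1, 2, 4}  B2 = {0, 1, 2}  B3 = {2, 4, 6}  B4 = {2, 4, 5}  B5 = {0, 1, 3}
Tree: B1–B2, B1–B3, B3–B4, B2–B5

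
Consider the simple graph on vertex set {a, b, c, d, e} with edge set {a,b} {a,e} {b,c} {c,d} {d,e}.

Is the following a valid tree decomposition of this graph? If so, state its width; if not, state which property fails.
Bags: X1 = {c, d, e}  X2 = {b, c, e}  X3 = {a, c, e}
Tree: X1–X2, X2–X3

A tree decomposition must satisfy three properties: every vertex lies in some bag; for every edge, both endpoints lie together in some bag; and for every vertex, the bags containing it form a connected subtree. Here edge (b,a) lies in no bag, so the decomposition is invalid.

No — edge (b,a) lies in no bag.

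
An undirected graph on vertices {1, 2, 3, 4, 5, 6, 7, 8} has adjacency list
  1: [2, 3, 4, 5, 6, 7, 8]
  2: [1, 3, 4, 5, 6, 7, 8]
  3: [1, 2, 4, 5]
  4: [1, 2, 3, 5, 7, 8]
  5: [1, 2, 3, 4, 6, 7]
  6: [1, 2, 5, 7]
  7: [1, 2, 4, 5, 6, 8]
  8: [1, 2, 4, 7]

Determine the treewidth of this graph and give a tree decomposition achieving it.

Treewidth 4.
One optimal decomposition is:
Bags: B1 = {1, 2, 3, 4, 5}  B2 = {1, 2, 4, 5, 7}  B3 = {1, 2, 4, 7, 8}  B4 = {1, 2, 5, 6, 7}
Tree: B1–B2, B2–B3, B2–B4

The largest bag has 5 vertices, giving width 4; this decomposition certifies tw(G) ≤ 4. On the other hand G contains the 5-clique {1, 2, 4, 7, 8}. A clique must lie in a single bag of any decomposition, so no decomposition can have width below 4. The upper and lower bounds meet at 4, so that is the treewidth.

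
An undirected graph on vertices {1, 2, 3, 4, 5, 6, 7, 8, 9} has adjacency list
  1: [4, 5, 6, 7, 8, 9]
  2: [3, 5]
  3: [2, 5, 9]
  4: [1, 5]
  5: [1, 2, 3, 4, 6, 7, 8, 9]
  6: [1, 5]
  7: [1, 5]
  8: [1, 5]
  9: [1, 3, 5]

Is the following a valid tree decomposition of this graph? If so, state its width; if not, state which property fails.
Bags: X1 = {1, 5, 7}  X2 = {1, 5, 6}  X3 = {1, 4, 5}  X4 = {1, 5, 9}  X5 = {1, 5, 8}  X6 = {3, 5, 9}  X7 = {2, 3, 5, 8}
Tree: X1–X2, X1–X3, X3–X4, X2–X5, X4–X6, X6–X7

No — bags containing vertex 8 are not connected in the tree.

A tree decomposition must satisfy three properties: every vertex lies in some bag; for every edge, both endpoints lie together in some bag; and for every vertex, the bags containing it form a connected subtree. Here bags containing vertex 8 are not connected in the tree, so the decomposition is invalid.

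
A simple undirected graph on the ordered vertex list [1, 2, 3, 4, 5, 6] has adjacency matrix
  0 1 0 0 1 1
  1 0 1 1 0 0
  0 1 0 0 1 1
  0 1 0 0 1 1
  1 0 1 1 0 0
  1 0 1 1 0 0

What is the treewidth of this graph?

A width-3 tree decomposition is:
Bags: B1 = {2, 4, 5, 6}  B2 = {2, 3, 5, 6}  B3 = {1, 2, 5, 6}
Tree: B1–B2, B2–B3
Every bag has size at most 4, so the width is 4 − 1 = 3 and tw(G) ≤ 3. For the lower bound: the 4 vertex sets {2,4}, {3,5}, {6}, {1} are disjoint, each induces a connected subgraph, and every pair is joined by at least one edge of G. Contracting each set to a single vertex therefore yields K_{4} as a minor, and since treewidth is minor-monotone, tw(G) ≥ tw(K_{4}) = 3. Hence tw(G) = 3 exactly.

3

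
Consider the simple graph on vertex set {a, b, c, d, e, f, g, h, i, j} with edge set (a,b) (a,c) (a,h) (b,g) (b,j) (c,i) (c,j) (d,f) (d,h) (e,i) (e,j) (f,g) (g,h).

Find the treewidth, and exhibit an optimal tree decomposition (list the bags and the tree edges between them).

Every bag has size at most 3, so the width is 3 − 1 = 2 and tw(G) ≤ 2. For the lower bound, G contains the cycle i–e–j–c–i, so G is not a forest; only forests have treewidth ≤ 1, hence tw(G) ≥ 2. The upper and lower bounds meet at 2, so that is the treewidth.

Treewidth 2.
One such decomposition:
Bags: B1 = {c, e, i}  B2 = {c, e, j}  B3 = {a, c, j}  B4 = {a, b, j}  B5 = {a, b, h}  B6 = {b, g, h}  B7 = {d, g, h}  B8 = {d, f, g}
Tree: B1–B2, B2–B3, B3–B4, B4–B5, B5–B6, B6–B7, B7–B8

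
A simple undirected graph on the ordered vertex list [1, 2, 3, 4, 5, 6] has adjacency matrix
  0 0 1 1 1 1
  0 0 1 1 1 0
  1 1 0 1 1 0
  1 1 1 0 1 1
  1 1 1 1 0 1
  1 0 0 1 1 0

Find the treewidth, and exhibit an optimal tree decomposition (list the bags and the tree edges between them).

Treewidth 3.
Bags: B1 = {1, 3, 4, 5}  B2 = {2, 3, 4, 5}  B3 = {1, 4, 5, 6}
Tree: B1–B2, B1–B3

Each bag holds 4 vertices, so the decomposition has width 3, which upper-bounds the treewidth. On the other hand G contains the 4-clique {1, 3, 4, 5}. A clique must lie in a single bag of any decomposition, so no decomposition can have width below 3. The upper and lower bounds meet at 3, so that is the treewidth.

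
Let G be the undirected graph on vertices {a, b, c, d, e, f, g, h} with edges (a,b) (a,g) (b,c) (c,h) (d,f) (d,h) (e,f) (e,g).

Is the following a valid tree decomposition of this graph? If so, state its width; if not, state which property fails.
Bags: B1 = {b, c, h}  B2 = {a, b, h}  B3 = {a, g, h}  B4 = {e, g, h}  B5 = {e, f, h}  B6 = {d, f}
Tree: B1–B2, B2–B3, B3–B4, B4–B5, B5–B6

A tree decomposition must satisfy three properties: every vertex lies in some bag; for every edge, both endpoints lie together in some bag; and for every vertex, the bags containing it form a connected subtree. Here edge (h,d) lies in no bag, so the decomposition is invalid.

No — edge (h,d) lies in no bag.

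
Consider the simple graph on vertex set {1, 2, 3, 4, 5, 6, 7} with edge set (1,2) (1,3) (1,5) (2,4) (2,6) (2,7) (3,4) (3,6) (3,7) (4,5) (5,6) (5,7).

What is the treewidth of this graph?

A width-3 tree decomposition is:
Bags: B1 = {2, 3, 4, 5}  B2 = {1, 2, 3, 5}  B3 = {2, 3, 5, 6}  B4 = {2, 3, 5, 7}
Tree: B1–B2, B2–B3, B3–B4
Every bag has size at most 4, so the width is 4 − 1 = 3 and tw(G) ≤ 3. For the lower bound: the 4 vertex sets {2,4}, {1,5}, {3}, {6} are disjoint, each induces a connected subgraph, and every pair is joined by at least one edge of G. Contracting each set to a single vertex therefore yields K_{4} as a minor, and since treewidth is minor-monotone, tw(G) ≥ tw(K_{4}) = 3. The upper and lower bounds meet at 3, so that is the treewidth.

3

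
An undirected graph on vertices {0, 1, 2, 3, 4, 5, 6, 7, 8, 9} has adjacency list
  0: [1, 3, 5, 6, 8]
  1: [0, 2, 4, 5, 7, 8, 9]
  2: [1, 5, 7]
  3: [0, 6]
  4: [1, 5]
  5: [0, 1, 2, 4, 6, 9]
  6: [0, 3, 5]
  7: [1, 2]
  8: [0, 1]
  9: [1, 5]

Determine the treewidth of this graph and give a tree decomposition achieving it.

Treewidth 2.
Bags: B1 = {1, 2, 5}  B2 = {1, 4, 5}  B3 = {1, 5, 9}  B4 = {0, 1, 5}  B5 = {0, 5, 6}  B6 = {0, 1, 8}  B7 = {1, 2, 7}  B8 = {0, 3, 6}
Tree: B1–B2, B1–B3, B2–B4, B4–B5, B4–B6, B1–B7, B5–B8

Each bag holds 3 vertices, so the decomposition has width 2, which upper-bounds the treewidth. On the other hand G contains the 3-clique {0, 1, 8}. A clique must lie in a single bag of any decomposition, so no decomposition can have width below 2. The upper and lower bounds meet at 2, so that is the treewidth.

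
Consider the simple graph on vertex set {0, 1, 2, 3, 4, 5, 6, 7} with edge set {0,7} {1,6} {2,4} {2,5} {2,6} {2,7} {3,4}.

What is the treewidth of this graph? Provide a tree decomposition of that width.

Each bag holds 2 vertices, so the decomposition has width 1, which upper-bounds the treewidth. Any graph with an edge has treewidth ≥ 1, and G has the edge 2–7. The upper and lower bounds meet at 1, so that is the treewidth.

Treewidth 1.
One optimal decomposition is:
Bags: B1 = {2, 7}  B2 = {2, 4}  B3 = {2, 5}  B4 = {3, 4}  B5 = {2, 6}  B6 = {1, 6}  B7 = {0, 7}
Tree: B1–B2, B2–B3, B2–B4, B3–B5, B5–B6, B1–B7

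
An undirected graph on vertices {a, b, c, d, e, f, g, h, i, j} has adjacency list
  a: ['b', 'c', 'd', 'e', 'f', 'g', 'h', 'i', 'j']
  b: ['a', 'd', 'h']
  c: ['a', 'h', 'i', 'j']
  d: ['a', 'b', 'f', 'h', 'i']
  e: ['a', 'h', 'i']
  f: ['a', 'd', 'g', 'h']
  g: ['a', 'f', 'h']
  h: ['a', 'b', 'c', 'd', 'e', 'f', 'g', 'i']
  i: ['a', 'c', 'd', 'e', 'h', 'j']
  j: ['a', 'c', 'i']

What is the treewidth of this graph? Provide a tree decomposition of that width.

Every bag has size at most 4, so the width is 4 − 1 = 3 and tw(G) ≤ 3. On the other hand G contains the 4-clique {a, c, i, j}. A clique must lie in a single bag of any decomposition, so no decomposition can have width below 3. The upper and lower bounds meet at 3, so that is the treewidth.

Treewidth 3.
Bags: B1 = {a, c, h, i}  B2 = {a, d, h, i}  B3 = {a, e, h, i}  B4 = {a, c, i, j}  B5 = {a, d, f, h}  B6 = {a, b, d, h}  B7 = {a, f, g, h}
Tree: B1–B2, B1–B3, B1–B4, B2–B5, B2–B6, B5–B7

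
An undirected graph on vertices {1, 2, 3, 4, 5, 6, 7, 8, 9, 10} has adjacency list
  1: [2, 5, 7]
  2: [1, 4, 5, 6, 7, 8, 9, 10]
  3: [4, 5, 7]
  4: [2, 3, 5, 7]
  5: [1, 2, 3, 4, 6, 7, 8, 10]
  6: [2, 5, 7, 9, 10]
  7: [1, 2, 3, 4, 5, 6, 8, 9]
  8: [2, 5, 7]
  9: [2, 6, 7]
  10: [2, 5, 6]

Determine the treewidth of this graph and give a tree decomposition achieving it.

Treewidth 3.
One such decomposition:
Bags: B1 = {2, 5, 6, 7}  B2 = {2, 4, 5, 7}  B3 = {2, 5, 6, 10}  B4 = {1, 2, 5, 7}  B5 = {2, 6, 7, 9}  B6 = {3, 4, 5, 7}  B7 = {2, 5, 7, 8}
Tree: B1–B2, B1–B3, B2–B4, B1–B5, B2–B6, B2–B7

Every bag has size at most 4, so the width is 4 − 1 = 3 and tw(G) ≤ 3. Conversely, {2, 6, 7, 9} is a clique of size 4, and the vertices of any clique must share a bag in every tree decomposition; so some bag has ≥ 4 vertices and tw(G) ≥ 3. Hence tw(G) = 3 exactly.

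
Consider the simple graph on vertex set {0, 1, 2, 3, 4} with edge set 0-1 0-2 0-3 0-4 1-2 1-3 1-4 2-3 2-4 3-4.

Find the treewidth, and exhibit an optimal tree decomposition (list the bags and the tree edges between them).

Treewidth 4.
One optimal decomposition is:
Bags: B1 = {0, 1, 2, 3, 4}
Tree: (single bag)

With just one bag of size 5, the width is 5 − 1 = 4, so tw(G) ≤ 4. For the lower bound, the 5 vertices {0, 1, 2, 3, 4} are pairwise adjacent, and any tree decomposition puts a clique entirely inside one bag — forcing width ≥ 4. Combining the bounds, tw(G) = 4.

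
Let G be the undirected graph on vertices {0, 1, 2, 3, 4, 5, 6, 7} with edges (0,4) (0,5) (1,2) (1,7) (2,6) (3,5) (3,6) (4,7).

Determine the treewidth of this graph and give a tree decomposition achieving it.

Treewidth 2.
One such decomposition:
Bags: B1 = {0, 4, 5}  B2 = {4, 5, 7}  B3 = {1, 5, 7}  B4 = {1, 2, 5}  B5 = {2, 5, 6}  B6 = {3, 5, 6}
Tree: B1–B2, B2–B3, B3–B4, B4–B5, B5–B6

The largest bag has 3 vertices, giving width 2; this decomposition certifies tw(G) ≤ 2. For the lower bound, G contains the cycle 5–0–4–7–1–2–6–3–5, so G is not a forest; only forests have treewidth ≤ 1, hence tw(G) ≥ 2. Hence tw(G) = 2 exactly.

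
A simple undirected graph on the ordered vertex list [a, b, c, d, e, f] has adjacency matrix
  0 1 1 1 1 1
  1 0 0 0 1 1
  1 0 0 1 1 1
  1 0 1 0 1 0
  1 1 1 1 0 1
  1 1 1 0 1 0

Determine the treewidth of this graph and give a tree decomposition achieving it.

Each bag holds 4 vertices, so the decomposition has width 3, which upper-bounds the treewidth. Conversely, {a, c, d, e} is a clique of size 4, and the vertices of any clique must share a bag in every tree decomposition; so some bag has ≥ 4 vertices and tw(G) ≥ 3. The upper and lower bounds meet at 3, so that is the treewidth.

Treewidth 3.
Bags: B1 = {a, c, d, e}  B2 = {a, c, e, f}  B3 = {a, b, e, f}
Tree: B1–B2, B2–B3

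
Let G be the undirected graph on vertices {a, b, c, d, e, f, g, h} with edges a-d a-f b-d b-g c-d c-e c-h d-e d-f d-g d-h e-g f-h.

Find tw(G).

2

A width-2 tree decomposition is:
Bags: B1 = {c, d, e}  B2 = {c, d, h}  B3 = {d, e, g}  B4 = {d, f, h}  B5 = {a, d, f}  B6 = {b, d, g}
Tree: B1–B2, B1–B3, B2–B4, B4–B5, B3–B6
The largest bag has 3 vertices, giving width 2; this decomposition certifies tw(G) ≤ 2. Conversely, {d, f, h} is a clique of size 3, and the vertices of any clique must share a bag in every tree decomposition; so some bag has ≥ 3 vertices and tw(G) ≥ 2. Hence tw(G) = 2 exactly.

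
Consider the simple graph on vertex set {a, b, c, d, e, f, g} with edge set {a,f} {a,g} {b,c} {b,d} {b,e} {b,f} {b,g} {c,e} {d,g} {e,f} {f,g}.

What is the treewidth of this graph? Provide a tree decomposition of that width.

Every bag has size at most 3, so the width is 3 − 1 = 2 and tw(G) ≤ 2. Conversely, {a, f, g} is a clique of size 3, and the vertices of any clique must share a bag in every tree decomposition; so some bag has ≥ 3 vertices and tw(G) ≥ 2. The upper and lower bounds meet at 2, so that is the treewidth.

Treewidth 2.
One such decomposition:
Bags: B1 = {b, c, e}  B2 = {b, e, f}  B3 = {b, f, g}  B4 = {a, f, g}  B5 = {b, d, g}
Tree: B1–B2, B2–B3, B3–B4, B3–B5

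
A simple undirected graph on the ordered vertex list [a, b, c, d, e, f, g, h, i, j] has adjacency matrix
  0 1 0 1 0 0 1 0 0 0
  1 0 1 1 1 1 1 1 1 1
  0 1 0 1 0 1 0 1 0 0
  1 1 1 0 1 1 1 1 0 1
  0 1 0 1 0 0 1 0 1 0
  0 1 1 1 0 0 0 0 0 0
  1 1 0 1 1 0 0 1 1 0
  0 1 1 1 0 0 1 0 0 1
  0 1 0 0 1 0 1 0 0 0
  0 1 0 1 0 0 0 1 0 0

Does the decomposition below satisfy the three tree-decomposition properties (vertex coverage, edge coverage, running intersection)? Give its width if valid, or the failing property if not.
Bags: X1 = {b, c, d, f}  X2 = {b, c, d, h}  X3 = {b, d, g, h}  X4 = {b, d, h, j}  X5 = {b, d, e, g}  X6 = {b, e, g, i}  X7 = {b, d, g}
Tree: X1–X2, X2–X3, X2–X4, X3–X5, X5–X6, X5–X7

A tree decomposition must satisfy three properties: every vertex lies in some bag; for every edge, both endpoints lie together in some bag; and for every vertex, the bags containing it form a connected subtree. Here vertex a appears in no bag, so the decomposition is invalid.

No — vertex a appears in no bag.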